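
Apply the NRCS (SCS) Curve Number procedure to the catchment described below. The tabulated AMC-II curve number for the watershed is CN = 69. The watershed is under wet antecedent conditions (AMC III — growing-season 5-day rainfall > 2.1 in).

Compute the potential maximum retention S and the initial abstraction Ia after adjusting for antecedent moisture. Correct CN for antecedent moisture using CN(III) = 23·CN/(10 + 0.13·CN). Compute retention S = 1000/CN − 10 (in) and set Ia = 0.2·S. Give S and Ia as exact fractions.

Wet (AMC III): CN(III) = 23·69/(10 + 0.13·69) = 1587/(1897/100) = 158700/1897 ≈ 83.658
S = 1000/(158700/1897) − 10 = 3100/1587 in ≈ 1.953 in
Ia = 0.2·(3100/1587) = 620/1587 in ≈ 0.391 in

S = 3100/1587 in ≈ 1.953 in; Ia = 620/1587 in ≈ 0.391 in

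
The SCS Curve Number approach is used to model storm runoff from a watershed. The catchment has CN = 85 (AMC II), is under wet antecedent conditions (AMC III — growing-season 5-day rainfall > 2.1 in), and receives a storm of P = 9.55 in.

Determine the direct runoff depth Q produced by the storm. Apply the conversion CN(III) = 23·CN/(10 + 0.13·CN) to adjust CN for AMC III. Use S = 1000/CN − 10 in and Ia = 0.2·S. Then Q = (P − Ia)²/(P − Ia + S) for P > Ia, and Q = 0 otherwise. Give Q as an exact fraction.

Q = 5399457361/621541420 in ≈ 8.687 in

Adjust CN=85 to AMC III: 23·85/(10 + 0.13·85) → 1955 ÷ (421/20) = 39100/421 ≈ 92.874
S = 1000/(39100/421) − 10 = 300/391 in ≈ 0.767 in
Ia = 0.2·(300/391) = 60/391 in ≈ 0.153 in
Excess rainfall: 9.550 − 0.153 = 9.397 in; P > Ia so Q > 0
Q: (73481/7820)² ÷ (79481/7820) = 5399457361/621541420 in (≈ 8.687 in)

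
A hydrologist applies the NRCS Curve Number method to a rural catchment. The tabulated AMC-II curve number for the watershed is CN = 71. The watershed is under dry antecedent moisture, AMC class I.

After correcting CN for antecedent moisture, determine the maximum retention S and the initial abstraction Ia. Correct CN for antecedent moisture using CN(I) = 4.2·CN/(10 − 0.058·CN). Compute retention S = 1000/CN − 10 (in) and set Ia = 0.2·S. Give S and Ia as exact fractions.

Adjust CN=71 to AMC I: 4.2·71/(10 − 0.058·71) → (1491/5) ÷ (2941/500) = 149100/2941 ≈ 50.697
S = 1000/(149100/2941) − 10 = 14500/1491 in ≈ 9.725 in
Ia = 0.2S: 0.2·9.725 = 1.945 in (exactly 2900/1491)

S = 14500/1491 in ≈ 9.725 in; Ia = 2900/1491 in ≈ 1.945 in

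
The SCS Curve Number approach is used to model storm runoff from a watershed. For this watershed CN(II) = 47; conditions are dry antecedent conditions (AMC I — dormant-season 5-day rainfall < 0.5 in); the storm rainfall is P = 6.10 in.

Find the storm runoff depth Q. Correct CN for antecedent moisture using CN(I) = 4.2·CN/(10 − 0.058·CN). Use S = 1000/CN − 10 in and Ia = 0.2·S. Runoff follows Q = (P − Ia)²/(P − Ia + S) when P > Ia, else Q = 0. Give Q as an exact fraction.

Dry (AMC I): CN(I) = 4.2·47/(10 − 0.058·47) = (987/5)/(3637/500) = 98700/3637 ≈ 27.138
Max retention: S = 1000/(98700/3637) − 10 = 26500/987 in (≈ 26.849 in)
Ia = 0.2·(26500/987) = 5300/987 in ≈ 5.370 in
Excess rainfall: 6.100 − 5.370 = 0.730 in; P > Ia so Q > 0
Runoff Q = (P−Ia)²/(P−Ia+S) = (0.730)²/(0.730+26.849) = 51940849/2686683090 ≈ 0.019 in

Q = 51940849/2686683090 in ≈ 0.019 in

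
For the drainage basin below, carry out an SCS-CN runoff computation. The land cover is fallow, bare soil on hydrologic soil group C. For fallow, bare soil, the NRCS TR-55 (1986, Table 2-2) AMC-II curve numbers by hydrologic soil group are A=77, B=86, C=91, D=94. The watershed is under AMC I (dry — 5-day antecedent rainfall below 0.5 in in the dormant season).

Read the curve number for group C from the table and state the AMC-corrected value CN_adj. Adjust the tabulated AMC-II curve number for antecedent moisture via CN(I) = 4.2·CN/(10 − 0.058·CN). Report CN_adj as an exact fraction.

NRCS table: fallow, bare soil, soil group C → CN(II) = 91
Dry (AMC I): CN(I) = 4.2·91/(10 − 0.058·91) = (1911/5)/(2361/500) = 63700/787 ≈ 80.940

CN_adj = 63700/787 ≈ 80.940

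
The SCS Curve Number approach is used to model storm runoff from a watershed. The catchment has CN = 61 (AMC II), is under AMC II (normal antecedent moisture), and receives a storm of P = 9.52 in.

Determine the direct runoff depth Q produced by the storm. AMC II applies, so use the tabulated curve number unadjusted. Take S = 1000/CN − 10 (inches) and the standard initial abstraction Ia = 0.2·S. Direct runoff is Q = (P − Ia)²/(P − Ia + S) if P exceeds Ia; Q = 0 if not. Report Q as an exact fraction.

Q = 78977312/17017475 in ≈ 4.641 in

CN(II) = 61; AMC II needs no correction.
S = 1000/61 − 10 = 390/61 in ≈ 6.393 in
Ia = 0.2S: 0.2·6.393 = 1.279 in (exactly 78/61)
Since P=9.520 > Ia=1.279: effective rainfall P−Ia = 12568/1525 in
Q: (12568/1525)² ÷ (22318/1525) = 78977312/17017475 in (≈ 4.641 in)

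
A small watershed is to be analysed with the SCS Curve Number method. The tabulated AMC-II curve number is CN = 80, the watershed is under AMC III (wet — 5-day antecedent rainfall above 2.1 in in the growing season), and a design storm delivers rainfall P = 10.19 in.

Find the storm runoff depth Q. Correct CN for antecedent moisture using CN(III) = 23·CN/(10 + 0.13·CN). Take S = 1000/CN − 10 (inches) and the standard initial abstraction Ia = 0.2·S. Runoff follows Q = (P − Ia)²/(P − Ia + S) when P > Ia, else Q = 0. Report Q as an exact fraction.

Q = 526105969/58505100 in ≈ 8.992 in

Adjust CN=80 to AMC III: 23·80/(10 + 0.13·80) → 1840 ÷ (102/5) = 4600/51 ≈ 90.196
S = 1000/(4600/51) − 10 = 25/23 in ≈ 1.087 in
Ia = 0.2S: 0.2·1.087 = 0.217 in (exactly 5/23)
Excess rainfall: 10.190 − 0.217 = 9.973 in; P > Ia so Q > 0
Runoff Q = (P−Ia)²/(P−Ia+S) = (9.973)²/(9.973+1.087) = 526105969/58505100 ≈ 8.992 in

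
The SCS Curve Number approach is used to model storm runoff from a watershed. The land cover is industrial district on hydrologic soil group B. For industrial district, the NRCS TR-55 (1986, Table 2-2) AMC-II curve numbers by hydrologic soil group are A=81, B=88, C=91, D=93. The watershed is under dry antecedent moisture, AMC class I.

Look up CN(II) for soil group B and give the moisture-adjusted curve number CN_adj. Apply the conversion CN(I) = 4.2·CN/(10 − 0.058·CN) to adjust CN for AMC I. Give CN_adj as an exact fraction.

CN_adj = 3850/51 ≈ 75.490

NRCS table: industrial district, soil group B → CN(II) = 88
Dry (AMC I): CN(I) = 4.2·88/(10 − 0.058·88) = (1848/5)/(612/125) = 3850/51 ≈ 75.490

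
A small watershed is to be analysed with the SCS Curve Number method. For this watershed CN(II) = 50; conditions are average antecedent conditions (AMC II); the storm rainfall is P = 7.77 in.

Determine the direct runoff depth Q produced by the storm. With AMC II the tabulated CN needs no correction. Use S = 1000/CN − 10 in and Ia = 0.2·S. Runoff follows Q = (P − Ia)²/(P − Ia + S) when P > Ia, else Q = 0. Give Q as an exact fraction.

Q = 332929/157700 in ≈ 2.111 in

Average conditions: CN = 50 (no AMC adjustment).
Retention S: 1000/CN − 10 with CN=50.000 → S = 10 ≈ 10.000 in
Ia = 0.2S: 0.2·10.000 = 2.000 in (exactly 2)
Excess rainfall: 7.770 − 2.000 = 5.770 in; P > Ia so Q > 0
Q = (577/100)²/((577/100) + 10) = (332929/10000)/(1577/100) = 332929/157700 in ≈ 2.111 in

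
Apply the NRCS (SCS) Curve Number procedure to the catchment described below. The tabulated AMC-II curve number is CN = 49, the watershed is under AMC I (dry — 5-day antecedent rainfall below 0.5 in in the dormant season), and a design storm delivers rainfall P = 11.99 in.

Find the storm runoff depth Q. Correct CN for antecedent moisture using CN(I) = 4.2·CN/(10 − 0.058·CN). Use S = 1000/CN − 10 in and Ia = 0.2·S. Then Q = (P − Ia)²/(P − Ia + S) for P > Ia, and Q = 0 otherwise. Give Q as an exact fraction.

CN(I) from CN(II)=49: (4.2·49)/(10 − 0.058·49) = 34300/1193 ≈ 28.751
Retention S: 1000/CN − 10 with CN=28.751 → S = 8500/343 ≈ 24.781 in
Ia = 0.2·(8500/343) = 1700/343 in ≈ 4.956 in
Excess rainfall: 11.990 − 4.956 = 7.034 in; P > Ia so Q > 0
Q: (241257/34300)² ÷ (1091257/34300) = 58204940049/37430115100 in (≈ 1.555 in)

Q = 58204940049/37430115100 in ≈ 1.555 in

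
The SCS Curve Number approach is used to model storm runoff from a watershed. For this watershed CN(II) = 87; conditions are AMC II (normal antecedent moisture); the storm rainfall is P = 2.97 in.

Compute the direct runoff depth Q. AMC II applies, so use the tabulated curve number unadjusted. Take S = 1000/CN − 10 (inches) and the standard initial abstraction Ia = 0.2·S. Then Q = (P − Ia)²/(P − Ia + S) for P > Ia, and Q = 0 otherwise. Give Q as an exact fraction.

AMC II — tabulated CN = 87 applies directly.
Max retention: S = 1000/87 − 10 = 130/87 in (≈ 1.494 in)
Ia = 0.2·(130/87) = 26/87 in ≈ 0.299 in
Since P=2.970 > Ia=0.299: effective rainfall P−Ia = 23239/8700 in
Runoff Q = (P−Ia)²/(P−Ia+S) = (2.671)²/(2.671+1.494) = 540051121/315279300 ≈ 1.713 in

Q = 540051121/315279300 in ≈ 1.713 in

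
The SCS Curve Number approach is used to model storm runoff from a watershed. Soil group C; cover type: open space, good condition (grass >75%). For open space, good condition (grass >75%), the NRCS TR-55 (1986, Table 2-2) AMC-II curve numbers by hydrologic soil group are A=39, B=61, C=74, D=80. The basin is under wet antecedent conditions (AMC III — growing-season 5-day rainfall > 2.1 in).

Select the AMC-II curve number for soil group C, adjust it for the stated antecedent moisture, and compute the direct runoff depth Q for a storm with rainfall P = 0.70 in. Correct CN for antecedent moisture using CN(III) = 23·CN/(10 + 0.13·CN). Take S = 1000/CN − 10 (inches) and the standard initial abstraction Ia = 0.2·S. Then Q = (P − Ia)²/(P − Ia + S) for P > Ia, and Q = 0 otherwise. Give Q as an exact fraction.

NRCS table: open space, good condition (grass >75%), soil group C → CN(II) = 74
Wet (AMC III): CN(III) = 23·74/(10 + 0.13·74) = 1702/(981/50) = 85100/981 ≈ 86.748
Retention S: 1000/CN − 10 with CN=86.748 → S = 1300/851 ≈ 1.528 in
Ia = 0.2S: 0.2·1.528 = 0.306 in (exactly 260/851)
P − Ia = 0.700 − 0.306 = 3357/8510 ≈ 0.394 in (> 0, runoff occurs)
Q = (3357/8510)²/((3357/8510) + 1300/851) = (11269449/72420100)/(16357/8510) = 11269449/139198070 in ≈ 0.081 in

Q = 11269449/139198070 in ≈ 0.081 in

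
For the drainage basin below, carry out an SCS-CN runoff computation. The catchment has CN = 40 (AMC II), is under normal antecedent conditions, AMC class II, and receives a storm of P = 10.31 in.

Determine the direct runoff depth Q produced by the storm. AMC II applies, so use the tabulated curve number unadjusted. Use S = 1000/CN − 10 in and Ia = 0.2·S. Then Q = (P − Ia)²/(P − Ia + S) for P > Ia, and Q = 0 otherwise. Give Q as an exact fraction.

CN(II) = 40; AMC II needs no correction.
S = 1000/40 − 10 = 15 in ≈ 15.000 in
Ia = 0.2S: 0.2·15.000 = 3.000 in (exactly 3)
Since P=10.310 > Ia=3.000: effective rainfall P−Ia = 731/100 in
Runoff Q = (P−Ia)²/(P−Ia+S) = (7.310)²/(7.310+15.000) = 534361/223100 ≈ 2.395 in

Q = 534361/223100 in ≈ 2.395 in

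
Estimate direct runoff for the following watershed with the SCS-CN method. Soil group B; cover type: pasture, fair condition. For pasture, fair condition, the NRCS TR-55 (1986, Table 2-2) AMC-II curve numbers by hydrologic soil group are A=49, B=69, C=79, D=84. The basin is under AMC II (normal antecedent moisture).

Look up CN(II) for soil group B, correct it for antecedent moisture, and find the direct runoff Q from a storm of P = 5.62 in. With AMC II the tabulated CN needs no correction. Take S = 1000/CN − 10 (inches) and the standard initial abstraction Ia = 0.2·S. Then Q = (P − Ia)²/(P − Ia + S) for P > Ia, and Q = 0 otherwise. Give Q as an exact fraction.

NRCS table: pasture, fair condition, soil group B → CN(II) = 69
AMC II — tabulated CN = 69 applies directly.
Retention S: 1000/CN − 10 with CN=69.000 → S = 310/69 ≈ 4.493 in
Ia = 0.2·(310/69) = 62/69 in ≈ 0.899 in
P − Ia = 5.620 − 0.899 = 16289/3450 ≈ 4.721 in (> 0, runoff occurs)
Q = (16289/3450)²/((16289/3450) + 310/69) = (265331521/11902500)/(31789/3450) = 265331521/109672050 in ≈ 2.419 in

Q = 265331521/109672050 in ≈ 2.419 in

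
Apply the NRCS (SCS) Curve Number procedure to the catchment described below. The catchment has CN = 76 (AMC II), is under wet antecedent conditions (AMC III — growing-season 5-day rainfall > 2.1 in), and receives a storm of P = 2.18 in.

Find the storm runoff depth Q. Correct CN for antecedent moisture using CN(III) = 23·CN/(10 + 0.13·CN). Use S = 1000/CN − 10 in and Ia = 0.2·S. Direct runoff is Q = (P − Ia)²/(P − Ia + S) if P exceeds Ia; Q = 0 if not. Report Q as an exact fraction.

Q = 1733306689/1565181050 in ≈ 1.107 in

Wet (AMC III): CN(III) = 23·76/(10 + 0.13·76) = 1748/(497/25) = 43700/497 ≈ 87.928
S = 1000/(43700/497) − 10 = 600/437 in ≈ 1.373 in
Ia = 0.2·(600/437) = 120/437 in ≈ 0.275 in
Since P=2.180 > Ia=0.275: effective rainfall P−Ia = 41633/21850 in
Q = (41633/21850)²/((41633/21850) + 600/437) = (1733306689/477422500)/(71633/21850) = 1733306689/1565181050 in ≈ 1.107 in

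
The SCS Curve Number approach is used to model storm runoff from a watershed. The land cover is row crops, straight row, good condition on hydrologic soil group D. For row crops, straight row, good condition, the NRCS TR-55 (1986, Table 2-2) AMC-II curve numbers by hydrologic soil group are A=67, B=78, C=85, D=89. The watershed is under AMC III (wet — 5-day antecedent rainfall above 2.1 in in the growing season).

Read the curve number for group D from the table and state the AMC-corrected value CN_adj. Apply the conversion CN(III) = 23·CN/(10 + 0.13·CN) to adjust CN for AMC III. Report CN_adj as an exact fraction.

CN_adj = 204700/2157 ≈ 94.900

NRCS table: row crops, straight row, good condition, soil group D → CN(II) = 89
CN(III) from CN(II)=89: (23·89)/(10 + 0.13·89) = 204700/2157 ≈ 94.900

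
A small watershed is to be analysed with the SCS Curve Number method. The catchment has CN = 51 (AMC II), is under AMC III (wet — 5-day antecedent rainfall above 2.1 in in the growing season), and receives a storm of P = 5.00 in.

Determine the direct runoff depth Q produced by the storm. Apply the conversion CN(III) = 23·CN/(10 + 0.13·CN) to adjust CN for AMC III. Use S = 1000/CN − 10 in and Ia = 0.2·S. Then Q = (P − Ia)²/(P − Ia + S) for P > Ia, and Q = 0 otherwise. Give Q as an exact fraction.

CN(III) from CN(II)=51: (23·51)/(10 + 0.13·51) = 117300/1663 ≈ 70.535
Retention S: 1000/CN − 10 with CN=70.535 → S = 4900/1173 ≈ 4.177 in
Initial abstraction Ia = S/5 = (4900/1173)/5 = 980/1173 ≈ 0.835 in
Excess rainfall: 5.000 − 0.835 = 4.165 in; P > Ia so Q > 0
Q: (4885/1173)² ÷ (9785/1173) = 4772645/2295561 in (≈ 2.079 in)

Q = 4772645/2295561 in ≈ 2.079 in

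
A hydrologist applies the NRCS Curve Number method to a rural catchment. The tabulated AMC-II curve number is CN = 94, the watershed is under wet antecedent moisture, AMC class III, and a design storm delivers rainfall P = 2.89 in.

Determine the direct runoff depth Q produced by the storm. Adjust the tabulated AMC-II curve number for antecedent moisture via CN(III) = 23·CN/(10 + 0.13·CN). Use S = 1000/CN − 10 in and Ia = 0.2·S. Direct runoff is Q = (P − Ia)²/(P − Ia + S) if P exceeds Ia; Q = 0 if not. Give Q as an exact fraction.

Q = 93886475281/36365812900 in ≈ 2.582 in

Adjust CN=94 to AMC III: 23·94/(10 + 0.13·94) → 2162 ÷ (1111/50) = 108100/1111 ≈ 97.300
Retention S: 1000/CN − 10 with CN=97.300 → S = 300/1081 ≈ 0.278 in
Ia = 0.2·(300/1081) = 60/1081 in ≈ 0.056 in
Excess rainfall: 2.890 − 0.056 = 2.834 in; P > Ia so Q > 0
Q: (306409/108100)² ÷ (336409/108100) = 93886475281/36365812900 in (≈ 2.582 in)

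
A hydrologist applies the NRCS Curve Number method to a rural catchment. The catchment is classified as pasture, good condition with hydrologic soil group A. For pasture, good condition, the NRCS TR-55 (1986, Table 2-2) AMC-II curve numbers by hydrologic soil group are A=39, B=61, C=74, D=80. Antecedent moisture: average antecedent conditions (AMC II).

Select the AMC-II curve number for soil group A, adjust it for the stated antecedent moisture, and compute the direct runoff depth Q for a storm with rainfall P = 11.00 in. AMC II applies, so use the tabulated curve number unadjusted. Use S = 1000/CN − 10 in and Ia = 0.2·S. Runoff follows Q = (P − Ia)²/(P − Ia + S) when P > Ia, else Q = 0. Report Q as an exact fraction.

Q = 94249/35763 in ≈ 2.635 in

NRCS table: pasture, good condition, soil group A → CN(II) = 39
AMC II — tabulated CN = 39 applies directly.
Retention S: 1000/CN − 10 with CN=39.000 → S = 610/39 ≈ 15.641 in
Ia = 0.2S: 0.2·15.641 = 3.128 in (exactly 122/39)
Excess rainfall: 11.000 − 3.128 = 7.872 in; P > Ia so Q > 0
Runoff Q = (P−Ia)²/(P−Ia+S) = (7.872)²/(7.872+15.641) = 94249/35763 ≈ 2.635 in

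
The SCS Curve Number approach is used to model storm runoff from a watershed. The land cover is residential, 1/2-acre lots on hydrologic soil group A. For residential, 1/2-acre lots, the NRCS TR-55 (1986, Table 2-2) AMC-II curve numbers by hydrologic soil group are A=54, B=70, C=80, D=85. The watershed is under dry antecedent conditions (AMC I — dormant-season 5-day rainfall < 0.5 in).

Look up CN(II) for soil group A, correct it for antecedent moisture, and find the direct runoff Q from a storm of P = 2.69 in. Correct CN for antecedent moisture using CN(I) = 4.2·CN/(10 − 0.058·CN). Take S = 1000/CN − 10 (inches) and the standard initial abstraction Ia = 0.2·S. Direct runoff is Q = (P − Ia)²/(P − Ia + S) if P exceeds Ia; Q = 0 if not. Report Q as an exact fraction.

NRCS table: residential, 1/2-acre lots, soil group A → CN(II) = 54
CN(I) from CN(II)=54: (4.2·54)/(10 − 0.058·54) = 56700/1717 ≈ 33.023
Max retention: S = 1000/(56700/1717) − 10 = 11500/567 in (≈ 20.282 in)
Ia = 0.2S: 0.2·20.282 = 4.056 in (exactly 2300/567)
P = 2.690 ≤ Ia = 4.056 in: entire storm abstracted, Q = 0.

Q = 0 in ≈ 0.000 in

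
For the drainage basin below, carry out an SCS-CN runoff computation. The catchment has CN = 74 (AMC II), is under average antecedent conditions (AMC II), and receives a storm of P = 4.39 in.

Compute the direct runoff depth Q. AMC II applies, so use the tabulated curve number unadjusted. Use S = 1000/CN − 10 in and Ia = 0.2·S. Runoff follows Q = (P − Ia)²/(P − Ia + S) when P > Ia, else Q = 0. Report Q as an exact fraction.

AMC II — tabulated CN = 74 applies directly.
Max retention: S = 1000/74 − 10 = 130/37 in (≈ 3.514 in)
Ia = 0.2·(130/37) = 26/37 in ≈ 0.703 in
Excess rainfall: 4.390 − 0.703 = 3.687 in; P > Ia so Q > 0
Runoff Q = (P−Ia)²/(P−Ia+S) = (3.687)²/(3.687+3.514) = 186131449/98579100 ≈ 1.888 in

Q = 186131449/98579100 in ≈ 1.888 in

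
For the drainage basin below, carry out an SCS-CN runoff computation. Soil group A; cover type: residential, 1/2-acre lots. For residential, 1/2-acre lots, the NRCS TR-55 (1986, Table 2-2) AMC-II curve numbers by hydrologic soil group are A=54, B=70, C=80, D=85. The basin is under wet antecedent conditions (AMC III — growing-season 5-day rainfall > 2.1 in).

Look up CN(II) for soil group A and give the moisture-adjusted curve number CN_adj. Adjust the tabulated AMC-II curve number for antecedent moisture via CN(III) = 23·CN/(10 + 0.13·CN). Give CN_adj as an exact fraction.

CN_adj = 2700/37 ≈ 72.973

NRCS table: residential, 1/2-acre lots, soil group A → CN(II) = 54
Wet (AMC III): CN(III) = 23·54/(10 + 0.13·54) = 1242/(851/50) = 2700/37 ≈ 72.973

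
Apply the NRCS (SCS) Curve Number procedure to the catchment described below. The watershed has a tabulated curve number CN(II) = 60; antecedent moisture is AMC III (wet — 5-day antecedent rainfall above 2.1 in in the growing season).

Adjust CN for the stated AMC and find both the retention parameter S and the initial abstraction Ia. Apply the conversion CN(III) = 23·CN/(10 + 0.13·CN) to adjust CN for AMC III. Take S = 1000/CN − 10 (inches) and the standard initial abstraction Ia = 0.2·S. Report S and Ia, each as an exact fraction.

Adjust CN=60 to AMC III: 23·60/(10 + 0.13·60) → 1380 ÷ (89/5) = 6900/89 ≈ 77.528
Retention S: 1000/CN − 10 with CN=77.528 → S = 200/69 ≈ 2.899 in
Ia = 0.2·(200/69) = 40/69 in ≈ 0.580 in

S = 200/69 in ≈ 2.899 in; Ia = 40/69 in ≈ 0.580 in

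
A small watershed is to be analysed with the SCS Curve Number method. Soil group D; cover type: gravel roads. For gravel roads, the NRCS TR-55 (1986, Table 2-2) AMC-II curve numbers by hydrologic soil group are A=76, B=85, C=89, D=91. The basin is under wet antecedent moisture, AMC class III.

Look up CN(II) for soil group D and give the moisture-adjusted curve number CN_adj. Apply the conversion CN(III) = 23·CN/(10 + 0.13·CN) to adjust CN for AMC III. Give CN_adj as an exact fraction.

CN_adj = 209300/2183 ≈ 95.877

NRCS table: gravel roads, soil group D → CN(II) = 91
Adjust CN=91 to AMC III: 23·91/(10 + 0.13·91) → 2093 ÷ (2183/100) = 209300/2183 ≈ 95.877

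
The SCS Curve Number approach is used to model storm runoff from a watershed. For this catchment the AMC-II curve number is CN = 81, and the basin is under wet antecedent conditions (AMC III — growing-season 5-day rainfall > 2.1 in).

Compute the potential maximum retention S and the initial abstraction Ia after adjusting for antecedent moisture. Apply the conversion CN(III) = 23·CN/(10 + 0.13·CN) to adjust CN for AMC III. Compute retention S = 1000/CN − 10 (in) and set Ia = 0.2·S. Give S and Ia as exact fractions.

Adjust CN=81 to AMC III: 23·81/(10 + 0.13·81) → 1863 ÷ (2053/100) = 186300/2053 ≈ 90.745
Max retention: S = 1000/(186300/2053) − 10 = 1900/1863 in (≈ 1.020 in)
Ia = 0.2·(1900/1863) = 380/1863 in ≈ 0.204 in

S = 1900/1863 in ≈ 1.020 in; Ia = 380/1863 in ≈ 0.204 in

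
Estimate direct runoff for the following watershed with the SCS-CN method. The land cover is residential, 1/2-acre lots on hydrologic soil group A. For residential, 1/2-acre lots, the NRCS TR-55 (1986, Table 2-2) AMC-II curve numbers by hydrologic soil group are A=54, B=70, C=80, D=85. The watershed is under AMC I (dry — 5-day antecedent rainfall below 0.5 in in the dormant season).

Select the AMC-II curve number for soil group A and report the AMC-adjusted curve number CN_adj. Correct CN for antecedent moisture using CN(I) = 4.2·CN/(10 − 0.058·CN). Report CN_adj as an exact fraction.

NRCS table: residential, 1/2-acre lots, soil group A → CN(II) = 54
Adjust CN=54 to AMC I: 4.2·54/(10 − 0.058·54) → (1134/5) ÷ (1717/250) = 56700/1717 ≈ 33.023

CN_adj = 56700/1717 ≈ 33.023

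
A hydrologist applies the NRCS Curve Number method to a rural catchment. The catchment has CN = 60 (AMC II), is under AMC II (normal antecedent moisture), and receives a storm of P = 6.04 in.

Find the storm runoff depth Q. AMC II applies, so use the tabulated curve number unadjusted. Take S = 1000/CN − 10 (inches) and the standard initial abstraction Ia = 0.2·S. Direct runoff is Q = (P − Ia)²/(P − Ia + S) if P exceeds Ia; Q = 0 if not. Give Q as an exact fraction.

Q = 124609/63975 in ≈ 1.948 in

Average conditions: CN = 60 (no AMC adjustment).
Max retention: S = 1000/60 − 10 = 20/3 in (≈ 6.667 in)
Initial abstraction Ia = S/5 = (20/3)/5 = 4/3 ≈ 1.333 in
Excess rainfall: 6.040 − 1.333 = 4.707 in; P > Ia so Q > 0
Q: (353/75)² ÷ (853/75) = 124609/63975 in (≈ 1.948 in)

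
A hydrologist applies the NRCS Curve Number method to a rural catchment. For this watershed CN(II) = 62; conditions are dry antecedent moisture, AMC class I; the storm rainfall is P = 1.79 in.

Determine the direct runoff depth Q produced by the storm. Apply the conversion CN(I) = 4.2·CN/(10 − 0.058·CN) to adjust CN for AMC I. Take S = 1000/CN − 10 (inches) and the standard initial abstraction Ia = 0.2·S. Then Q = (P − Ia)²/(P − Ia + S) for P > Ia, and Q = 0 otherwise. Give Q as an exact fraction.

Q = 0 in ≈ 0.000 in

CN(I) from CN(II)=62: (4.2·62)/(10 − 0.058·62) = 65100/1601 ≈ 40.662
S = 1000/(65100/1601) − 10 = 9500/651 in ≈ 14.593 in
Ia = 0.2S: 0.2·14.593 = 2.919 in (exactly 1900/651)
P = 1.790 ≤ Ia = 2.919 in: entire storm abstracted, Q = 0.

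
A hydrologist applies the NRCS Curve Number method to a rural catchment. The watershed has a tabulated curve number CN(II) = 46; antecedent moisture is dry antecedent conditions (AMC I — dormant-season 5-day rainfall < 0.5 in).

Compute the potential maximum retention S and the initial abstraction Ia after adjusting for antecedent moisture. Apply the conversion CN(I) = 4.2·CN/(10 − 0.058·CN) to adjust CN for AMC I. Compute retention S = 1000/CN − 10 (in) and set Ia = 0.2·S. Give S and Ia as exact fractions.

S = 4500/161 in ≈ 27.950 in; Ia = 900/161 in ≈ 5.590 in

Adjust CN=46 to AMC I: 4.2·46/(10 − 0.058·46) → (966/5) ÷ (1833/250) = 16100/611 ≈ 26.350
Retention S: 1000/CN − 10 with CN=26.350 → S = 4500/161 ≈ 27.950 in
Ia = 0.2·(4500/161) = 900/161 in ≈ 5.590 in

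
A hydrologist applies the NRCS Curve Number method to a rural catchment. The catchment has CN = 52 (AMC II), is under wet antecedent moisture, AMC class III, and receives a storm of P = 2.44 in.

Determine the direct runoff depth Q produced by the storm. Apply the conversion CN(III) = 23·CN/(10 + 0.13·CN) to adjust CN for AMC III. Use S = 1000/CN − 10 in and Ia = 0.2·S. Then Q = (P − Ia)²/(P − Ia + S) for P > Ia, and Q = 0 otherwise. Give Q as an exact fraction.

Q = 149793121/315736525 in ≈ 0.474 in

Adjust CN=52 to AMC III: 23·52/(10 + 0.13·52) → 1196 ÷ (419/25) = 29900/419 ≈ 71.360
S = 1000/(29900/419) − 10 = 1200/299 in ≈ 4.013 in
Ia = 0.2S: 0.2·4.013 = 0.803 in (exactly 240/299)
P − Ia = 2.440 − 0.803 = 12239/7475 ≈ 1.637 in (> 0, runoff occurs)
Runoff Q = (P−Ia)²/(P−Ia+S) = (1.637)²/(1.637+4.013) = 149793121/315736525 ≈ 0.474 in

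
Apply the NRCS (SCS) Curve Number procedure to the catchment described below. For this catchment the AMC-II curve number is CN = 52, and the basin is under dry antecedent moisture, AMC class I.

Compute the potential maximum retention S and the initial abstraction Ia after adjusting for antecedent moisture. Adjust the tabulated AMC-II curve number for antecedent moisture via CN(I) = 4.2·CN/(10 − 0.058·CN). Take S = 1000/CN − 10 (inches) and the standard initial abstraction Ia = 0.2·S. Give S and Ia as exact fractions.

Adjust CN=52 to AMC I: 4.2·52/(10 − 0.058·52) → (1092/5) ÷ (873/125) = 9100/291 ≈ 31.271
S = 1000/(9100/291) − 10 = 2000/91 in ≈ 21.978 in
Ia = 0.2·(2000/91) = 400/91 in ≈ 4.396 in

S = 2000/91 in ≈ 21.978 in; Ia = 400/91 in ≈ 4.396 in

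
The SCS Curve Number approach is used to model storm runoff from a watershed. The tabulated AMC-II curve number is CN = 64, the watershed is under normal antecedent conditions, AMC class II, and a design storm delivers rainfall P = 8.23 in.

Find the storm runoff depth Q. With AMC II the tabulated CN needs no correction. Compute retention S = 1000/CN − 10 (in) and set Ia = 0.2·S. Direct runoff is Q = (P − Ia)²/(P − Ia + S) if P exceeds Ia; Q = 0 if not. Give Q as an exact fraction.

Q = 2019241/509200 in ≈ 3.966 in

Average conditions: CN = 64 (no AMC adjustment).
S = 1000/64 − 10 = 45/8 in ≈ 5.625 in
Ia = 0.2·(45/8) = 9/8 in ≈ 1.125 in
P − Ia = 8.230 − 1.125 = 1421/200 ≈ 7.105 in (> 0, runoff occurs)
Q = (1421/200)²/((1421/200) + 45/8) = (2019241/40000)/(1273/100) = 2019241/509200 in ≈ 3.966 in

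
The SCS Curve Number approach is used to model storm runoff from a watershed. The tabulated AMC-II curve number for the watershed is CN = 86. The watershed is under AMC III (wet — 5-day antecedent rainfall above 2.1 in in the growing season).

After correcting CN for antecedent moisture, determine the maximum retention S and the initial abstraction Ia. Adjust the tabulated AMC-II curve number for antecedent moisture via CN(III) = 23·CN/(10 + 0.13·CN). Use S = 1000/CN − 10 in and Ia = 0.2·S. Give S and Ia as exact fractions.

CN(III) from CN(II)=86: (23·86)/(10 + 0.13·86) = 98900/1059 ≈ 93.390
Max retention: S = 1000/(98900/1059) − 10 = 700/989 in (≈ 0.708 in)
Ia = 0.2S: 0.2·0.708 = 0.142 in (exactly 140/989)

S = 700/989 in ≈ 0.708 in; Ia = 140/989 in ≈ 0.142 in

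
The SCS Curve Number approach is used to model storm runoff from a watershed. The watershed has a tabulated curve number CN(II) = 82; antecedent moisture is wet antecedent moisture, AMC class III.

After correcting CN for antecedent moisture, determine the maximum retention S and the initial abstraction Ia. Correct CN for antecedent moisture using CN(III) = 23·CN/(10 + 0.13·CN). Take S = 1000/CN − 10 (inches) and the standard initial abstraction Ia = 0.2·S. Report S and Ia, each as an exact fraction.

Wet (AMC III): CN(III) = 23·82/(10 + 0.13·82) = 1886/(1033/50) = 94300/1033 ≈ 91.288
S = 1000/(94300/1033) − 10 = 900/943 in ≈ 0.954 in
Initial abstraction Ia = S/5 = (900/943)/5 = 180/943 ≈ 0.191 in

S = 900/943 in ≈ 0.954 in; Ia = 180/943 in ≈ 0.191 in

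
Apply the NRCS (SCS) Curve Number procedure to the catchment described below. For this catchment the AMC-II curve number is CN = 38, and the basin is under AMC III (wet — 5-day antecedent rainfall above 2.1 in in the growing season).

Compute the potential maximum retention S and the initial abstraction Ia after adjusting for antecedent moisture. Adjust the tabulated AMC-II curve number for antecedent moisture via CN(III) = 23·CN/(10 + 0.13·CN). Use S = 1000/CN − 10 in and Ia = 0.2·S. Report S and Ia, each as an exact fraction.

Wet (AMC III): CN(III) = 23·38/(10 + 0.13·38) = 874/(747/50) = 43700/747 ≈ 58.501
Max retention: S = 1000/(43700/747) − 10 = 3100/437 in (≈ 7.094 in)
Ia = 0.2·(3100/437) = 620/437 in ≈ 1.419 in

S = 3100/437 in ≈ 7.094 in; Ia = 620/437 in ≈ 1.419 in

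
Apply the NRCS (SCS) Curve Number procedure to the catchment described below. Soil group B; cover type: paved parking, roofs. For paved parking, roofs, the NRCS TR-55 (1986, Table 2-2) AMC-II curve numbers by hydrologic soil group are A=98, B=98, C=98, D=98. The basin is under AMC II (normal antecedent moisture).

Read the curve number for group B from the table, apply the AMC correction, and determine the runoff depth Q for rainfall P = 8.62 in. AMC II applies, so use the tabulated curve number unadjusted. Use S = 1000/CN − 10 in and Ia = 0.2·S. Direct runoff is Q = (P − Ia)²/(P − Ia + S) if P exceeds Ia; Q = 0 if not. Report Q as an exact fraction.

NRCS table: paved parking, roofs, soil group B → CN(II) = 98
CN(II) = 98; AMC II needs no correction.
Retention S: 1000/CN − 10 with CN=98.000 → S = 10/49 ≈ 0.204 in
Ia = 0.2S: 0.2·0.204 = 0.041 in (exactly 2/49)
P − Ia = 8.620 − 0.041 = 21019/2450 ≈ 8.579 in (> 0, runoff occurs)
Q: (21019/2450)² ÷ (21519/2450) = 441798361/52721550 in (≈ 8.380 in)

Q = 441798361/52721550 in ≈ 8.380 in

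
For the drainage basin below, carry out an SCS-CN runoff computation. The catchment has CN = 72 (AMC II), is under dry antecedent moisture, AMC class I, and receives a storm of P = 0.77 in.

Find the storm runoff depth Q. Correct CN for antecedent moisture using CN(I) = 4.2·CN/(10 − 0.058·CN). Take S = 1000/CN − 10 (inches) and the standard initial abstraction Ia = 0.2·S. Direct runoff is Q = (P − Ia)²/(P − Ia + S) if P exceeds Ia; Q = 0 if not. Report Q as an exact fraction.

Q = 0 in ≈ 0.000 in

Adjust CN=72 to AMC I: 4.2·72/(10 − 0.058·72) → (1512/5) ÷ (728/125) = 675/13 ≈ 51.923
Retention S: 1000/CN − 10 with CN=51.923 → S = 250/27 ≈ 9.259 in
Ia = 0.2S: 0.2·9.259 = 1.852 in (exactly 50/27)
P = 0.770 ≤ Ia = 1.852 in: entire storm abstracted, Q = 0.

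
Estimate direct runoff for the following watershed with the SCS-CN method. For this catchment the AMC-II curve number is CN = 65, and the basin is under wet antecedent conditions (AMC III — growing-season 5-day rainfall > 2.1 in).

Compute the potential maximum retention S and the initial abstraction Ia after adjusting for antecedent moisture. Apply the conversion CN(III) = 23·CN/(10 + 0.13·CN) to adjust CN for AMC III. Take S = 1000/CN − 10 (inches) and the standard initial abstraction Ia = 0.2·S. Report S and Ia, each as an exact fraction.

Wet (AMC III): CN(III) = 23·65/(10 + 0.13·65) = 1495/(369/20) = 29900/369 ≈ 81.030
Retention S: 1000/CN − 10 with CN=81.030 → S = 700/299 ≈ 2.341 in
Initial abstraction Ia = S/5 = (700/299)/5 = 140/299 ≈ 0.468 in

S = 700/299 in ≈ 2.341 in; Ia = 140/299 in ≈ 0.468 in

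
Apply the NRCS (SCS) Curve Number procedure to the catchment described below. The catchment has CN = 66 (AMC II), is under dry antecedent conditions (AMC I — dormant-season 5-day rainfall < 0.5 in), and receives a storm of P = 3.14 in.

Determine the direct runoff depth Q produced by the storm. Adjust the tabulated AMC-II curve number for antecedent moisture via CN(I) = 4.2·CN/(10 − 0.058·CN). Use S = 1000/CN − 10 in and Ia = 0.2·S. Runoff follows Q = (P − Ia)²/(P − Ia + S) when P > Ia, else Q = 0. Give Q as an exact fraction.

Q = 566487601/15550954650 in ≈ 0.036 in

Adjust CN=66 to AMC I: 4.2·66/(10 − 0.058·66) → (1386/5) ÷ (1543/250) = 69300/1543 ≈ 44.913
S = 1000/(69300/1543) − 10 = 8500/693 in ≈ 12.266 in
Initial abstraction Ia = S/5 = (8500/693)/5 = 1700/693 ≈ 2.453 in
Excess rainfall: 3.140 − 2.453 = 0.687 in; P > Ia so Q > 0
Q: (23801/34650)² ÷ (448801/34650) = 566487601/15550954650 in (≈ 0.036 in)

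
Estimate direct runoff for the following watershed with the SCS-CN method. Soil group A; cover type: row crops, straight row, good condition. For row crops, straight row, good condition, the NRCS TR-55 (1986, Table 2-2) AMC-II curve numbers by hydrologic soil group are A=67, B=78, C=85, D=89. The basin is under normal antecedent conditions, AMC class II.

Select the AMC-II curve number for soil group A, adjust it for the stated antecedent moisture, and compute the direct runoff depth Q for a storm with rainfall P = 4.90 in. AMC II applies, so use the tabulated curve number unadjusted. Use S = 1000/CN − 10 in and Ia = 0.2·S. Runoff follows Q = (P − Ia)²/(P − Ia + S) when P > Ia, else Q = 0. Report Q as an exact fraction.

NRCS table: row crops, straight row, good condition, soil group A → CN(II) = 67
AMC II — tabulated CN = 67 applies directly.
Max retention: S = 1000/67 − 10 = 330/67 in (≈ 4.925 in)
Ia = 0.2·(330/67) = 66/67 in ≈ 0.985 in
Excess rainfall: 4.900 − 0.985 = 3.915 in; P > Ia so Q > 0
Runoff Q = (P−Ia)²/(P−Ia+S) = (3.915)²/(3.915+4.925) = 6880129/3968410 ≈ 1.734 in

Q = 6880129/3968410 in ≈ 1.734 in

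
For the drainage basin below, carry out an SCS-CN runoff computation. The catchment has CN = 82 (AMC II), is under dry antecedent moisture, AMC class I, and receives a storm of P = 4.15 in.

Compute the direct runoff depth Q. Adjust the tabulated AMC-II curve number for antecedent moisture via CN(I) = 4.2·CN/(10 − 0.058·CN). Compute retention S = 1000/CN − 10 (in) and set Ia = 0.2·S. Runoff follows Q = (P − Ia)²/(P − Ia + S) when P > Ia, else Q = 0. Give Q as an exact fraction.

Q = 317588041/274492540 in ≈ 1.157 in

Dry (AMC I): CN(I) = 4.2·82/(10 − 0.058·82) = (1722/5)/(1311/250) = 28700/437 ≈ 65.675
Max retention: S = 1000/(28700/437) − 10 = 1500/287 in (≈ 5.226 in)
Ia = 0.2·(1500/287) = 300/287 in ≈ 1.045 in
Excess rainfall: 4.150 − 1.045 = 3.105 in; P > Ia so Q > 0
Runoff Q = (P−Ia)²/(P−Ia+S) = (3.105)²/(3.105+5.226) = 317588041/274492540 ≈ 1.157 in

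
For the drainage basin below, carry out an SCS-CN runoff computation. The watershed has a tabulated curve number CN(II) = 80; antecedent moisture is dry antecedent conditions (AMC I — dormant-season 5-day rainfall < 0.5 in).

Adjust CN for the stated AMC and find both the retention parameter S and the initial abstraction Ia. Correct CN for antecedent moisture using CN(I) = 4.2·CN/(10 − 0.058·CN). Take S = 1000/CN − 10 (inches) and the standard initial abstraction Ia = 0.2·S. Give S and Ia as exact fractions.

CN(I) from CN(II)=80: (4.2·80)/(10 − 0.058·80) = 4200/67 ≈ 62.687
Retention S: 1000/CN − 10 with CN=62.687 → S = 125/21 ≈ 5.952 in
Initial abstraction Ia = S/5 = (125/21)/5 = 25/21 ≈ 1.190 in

S = 125/21 in ≈ 5.952 in; Ia = 25/21 in ≈ 1.190 in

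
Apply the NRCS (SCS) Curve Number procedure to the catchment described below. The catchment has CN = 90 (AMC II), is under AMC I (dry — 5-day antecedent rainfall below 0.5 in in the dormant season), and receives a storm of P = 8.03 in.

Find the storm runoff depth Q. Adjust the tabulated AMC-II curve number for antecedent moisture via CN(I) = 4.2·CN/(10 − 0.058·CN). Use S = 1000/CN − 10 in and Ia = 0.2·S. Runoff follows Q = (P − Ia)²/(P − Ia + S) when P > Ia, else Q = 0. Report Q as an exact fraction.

CN(I) from CN(II)=90: (4.2·90)/(10 − 0.058·90) = 18900/239 ≈ 79.079
S = 1000/(18900/239) − 10 = 500/189 in ≈ 2.646 in
Initial abstraction Ia = S/5 = (500/189)/5 = 100/189 ≈ 0.529 in
Since P=8.030 > Ia=0.529: effective rainfall P−Ia = 141767/18900 in
Q: (141767/18900)² ÷ (191767/18900) = 20097882289/3624396300 in (≈ 5.545 in)

Q = 20097882289/3624396300 in ≈ 5.545 in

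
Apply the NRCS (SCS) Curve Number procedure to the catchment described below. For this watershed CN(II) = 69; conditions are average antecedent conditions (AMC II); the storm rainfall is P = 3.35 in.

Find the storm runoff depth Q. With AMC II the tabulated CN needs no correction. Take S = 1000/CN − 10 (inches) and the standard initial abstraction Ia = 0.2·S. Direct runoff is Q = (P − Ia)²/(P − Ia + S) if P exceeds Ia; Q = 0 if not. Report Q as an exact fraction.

AMC II — tabulated CN = 69 applies directly.
S = 1000/69 − 10 = 310/69 in ≈ 4.493 in
Initial abstraction Ia = S/5 = (310/69)/5 = 62/69 ≈ 0.899 in
Since P=3.350 > Ia=0.899: effective rainfall P−Ia = 3383/1380 in
Q = (3383/1380)²/((3383/1380) + 310/69) = (11444689/1904400)/(9583/1380) = 11444689/13224540 in ≈ 0.865 in

Q = 11444689/13224540 in ≈ 0.865 in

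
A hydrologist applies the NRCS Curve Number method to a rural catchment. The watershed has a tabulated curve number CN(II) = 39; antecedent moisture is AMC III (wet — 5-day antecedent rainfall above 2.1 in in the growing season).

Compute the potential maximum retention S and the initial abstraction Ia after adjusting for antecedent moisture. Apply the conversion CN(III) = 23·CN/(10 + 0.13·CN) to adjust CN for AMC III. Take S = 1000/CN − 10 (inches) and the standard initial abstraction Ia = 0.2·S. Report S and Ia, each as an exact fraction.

S = 6100/897 in ≈ 6.800 in; Ia = 1220/897 in ≈ 1.360 in

CN(III) from CN(II)=39: (23·39)/(10 + 0.13·39) = 89700/1507 ≈ 59.522
Max retention: S = 1000/(89700/1507) − 10 = 6100/897 in (≈ 6.800 in)
Initial abstraction Ia = S/5 = (6100/897)/5 = 1220/897 ≈ 1.360 in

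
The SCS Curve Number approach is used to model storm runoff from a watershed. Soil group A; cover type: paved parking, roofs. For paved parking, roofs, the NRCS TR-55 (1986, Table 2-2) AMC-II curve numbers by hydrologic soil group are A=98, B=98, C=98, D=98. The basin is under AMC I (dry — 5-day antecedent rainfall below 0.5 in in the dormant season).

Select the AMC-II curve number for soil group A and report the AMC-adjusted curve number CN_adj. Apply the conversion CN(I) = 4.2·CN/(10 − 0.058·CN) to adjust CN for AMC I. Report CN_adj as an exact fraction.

CN_adj = 102900/1079 ≈ 95.366

NRCS table: paved parking, roofs, soil group A → CN(II) = 98
CN(I) from CN(II)=98: (4.2·98)/(10 − 0.058·98) = 102900/1079 ≈ 95.366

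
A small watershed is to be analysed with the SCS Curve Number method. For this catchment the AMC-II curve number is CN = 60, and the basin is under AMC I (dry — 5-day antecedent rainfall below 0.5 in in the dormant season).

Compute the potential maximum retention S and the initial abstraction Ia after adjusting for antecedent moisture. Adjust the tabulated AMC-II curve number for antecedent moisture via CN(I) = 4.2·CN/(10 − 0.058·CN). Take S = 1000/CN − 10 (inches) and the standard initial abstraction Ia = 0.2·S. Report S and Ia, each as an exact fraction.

Adjust CN=60 to AMC I: 4.2·60/(10 − 0.058·60) → 252 ÷ (163/25) = 6300/163 ≈ 38.650
S = 1000/(6300/163) − 10 = 1000/63 in ≈ 15.873 in
Ia = 0.2S: 0.2·15.873 = 3.175 in (exactly 200/63)

S = 1000/63 in ≈ 15.873 in; Ia = 200/63 in ≈ 3.175 in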